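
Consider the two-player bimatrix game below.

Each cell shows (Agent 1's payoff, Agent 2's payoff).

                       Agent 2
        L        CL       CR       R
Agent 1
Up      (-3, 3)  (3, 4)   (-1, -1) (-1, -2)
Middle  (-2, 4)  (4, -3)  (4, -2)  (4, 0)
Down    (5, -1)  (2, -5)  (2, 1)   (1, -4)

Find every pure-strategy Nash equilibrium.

(Up, L): Agent 1 can switch to Middle (-3 → -2). Not NE.
(Up, CL): Agent 1 can switch to Middle (3 → 4). Not NE.
(Up, CR): Agent 1 can switch to Middle (-1 → 4). Not NE.
(Up, R): Agent 1 can switch to Middle (-1 → 4). Not NE.
(Middle, L): Agent 1 can switch to Down (-2 → 5). Not NE.
(Middle, CL): Agent 2 can switch to L (-3 → 4). Not NE.
(Middle, CR): Agent 2 can switch to L (-2 → 4). Not NE.
(Middle, R): Agent 2 can switch to L (0 → 4). Not NE.
(Down, L): Agent 2 can switch to CR (-1 → 1). Not NE.
(Down, CL): Agent 1 can switch to Up (2 → 3). Not NE.
(The remaining 2 profiles each have a profitable deviation by the same check.)

none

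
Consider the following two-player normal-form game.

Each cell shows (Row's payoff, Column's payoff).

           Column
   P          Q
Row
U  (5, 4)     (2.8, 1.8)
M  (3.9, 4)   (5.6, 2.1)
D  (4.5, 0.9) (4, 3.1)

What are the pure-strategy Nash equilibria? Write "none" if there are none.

Pure NE: (U, P)

Row against P: payoffs 5, 3.9, 4.5 → best response U.
Row against Q: payoffs 2.8, 5.6, 4 → best response M.
Column against U: payoffs 4, 1.8 → best response P.
Column against M: payoffs 4, 2.1 → best response P.
Column against D: payoffs 0.9, 3.1 → best response Q.
Mutual best responses: (U, P).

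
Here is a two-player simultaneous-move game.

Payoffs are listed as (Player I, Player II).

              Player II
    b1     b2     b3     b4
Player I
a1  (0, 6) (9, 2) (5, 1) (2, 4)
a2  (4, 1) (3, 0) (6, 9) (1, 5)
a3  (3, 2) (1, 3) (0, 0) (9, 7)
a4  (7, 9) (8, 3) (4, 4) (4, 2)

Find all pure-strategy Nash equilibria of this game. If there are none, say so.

For each player, find the best response to each opponent profile; mutual best responses are the pure NE.
Player I against b1: payoffs 0, 4, 3, 7 → best response a4.
Player I against b2: payoffs 9, 3, 1, 8 → best response a1.
Player I against b3: payoffs 5, 6, 0, 4 → best response a2.
Player I against b4: payoffs 2, 1, 9, 4 → best response a3.
Player II against a1: payoffs 6, 2, 1, 4 → best response b1.
Player II against a2: payoffs 1, 0, 9, 5 → best response b3.
Player II against a3: payoffs 2, 3, 0, 7 → best response b4.
Player II against a4: payoffs 9, 3, 4, 2 → best response b1.
Mutual best responses: (a2, b3); (a3, b4); (a4, b1).

The pure Nash equilibria are (a2, b3) and (a3, b4) and (a4, b1).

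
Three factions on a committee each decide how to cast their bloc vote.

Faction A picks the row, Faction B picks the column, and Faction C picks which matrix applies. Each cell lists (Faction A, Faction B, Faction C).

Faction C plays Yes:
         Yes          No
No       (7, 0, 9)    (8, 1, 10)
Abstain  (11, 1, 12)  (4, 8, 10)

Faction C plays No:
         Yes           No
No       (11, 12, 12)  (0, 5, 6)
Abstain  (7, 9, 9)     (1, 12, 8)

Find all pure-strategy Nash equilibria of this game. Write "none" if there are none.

(No, Yes, No) and (No, No, Yes)

(No, Yes, Yes): Faction A can switch to Abstain (7 → 11). Not NE.
(No, Yes, No): Faction A gets 11, best alternative 7; Faction B gets 12, best alternative 5; Faction C gets 12, best alternative 9. No profitable deviation — NE.
(No, No, Yes): Faction A gets 8, best alternative 4; Faction B gets 1, best alternative 0; Faction C gets 10, best alternative 6. No profitable deviation — NE.
(No, No, No): Faction A can switch to Abstain (0 → 1). Not NE.
(Abstain, Yes, Yes): Faction B can switch to No (1 → 8). Not NE.
(Abstain, Yes, No): Faction A can switch to No (7 → 11). Not NE.
(Abstain, No, Yes): Faction A can switch to No (4 → 8). Not NE.
(Abstain, No, No): Faction C can switch to Yes (8 → 10). Not NE.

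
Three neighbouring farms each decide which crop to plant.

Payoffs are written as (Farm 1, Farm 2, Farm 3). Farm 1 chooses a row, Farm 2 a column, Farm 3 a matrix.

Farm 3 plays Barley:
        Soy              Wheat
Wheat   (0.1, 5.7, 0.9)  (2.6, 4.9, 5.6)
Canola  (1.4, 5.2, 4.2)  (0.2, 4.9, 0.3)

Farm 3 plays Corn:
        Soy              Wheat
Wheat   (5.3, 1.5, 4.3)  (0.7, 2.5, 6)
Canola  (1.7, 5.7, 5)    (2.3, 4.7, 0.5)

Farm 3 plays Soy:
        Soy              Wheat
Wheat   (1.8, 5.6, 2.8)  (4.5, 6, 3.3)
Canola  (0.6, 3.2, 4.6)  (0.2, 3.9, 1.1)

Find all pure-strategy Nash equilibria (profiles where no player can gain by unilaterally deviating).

none

Farm 1 against (Soy, Barley): payoffs 0.1, 1.4 → best response Canola.
Farm 1 against (Soy, Corn): payoffs 5.3, 1.7 → best response Wheat.
Farm 1 against (Soy, Soy): payoffs 1.8, 0.6 → best response Wheat.
Farm 1 against (Wheat, Barley): payoffs 2.6, 0.2 → best response Wheat.
Farm 1 against (Wheat, Corn): payoffs 0.7, 2.3 → best response Canola.
Farm 1 against (Wheat, Soy): payoffs 4.5, 0.2 → best response Wheat.
Farm 2 against (Wheat, Barley): payoffs 5.7, 4.9 → best response Soy.
Farm 2 against (Wheat, Corn): payoffs 1.5, 2.5 → best response Wheat.
Farm 2 against (Wheat, Soy): payoffs 5.6, 6 → best response Wheat.
Farm 2 against (Canola, Barley): payoffs 5.2, 4.9 → best response Soy.
Farm 2 against (Canola, Corn): payoffs 5.7, 4.7 → best response Soy.
Farm 2 against (Canola, Soy): payoffs 3.2, 3.9 → best response Wheat.
Farm 3 against (Wheat, Soy): payoffs 0.9, 4.3, 2.8 → best response Corn.
Farm 3 against (Wheat, Wheat): payoffs 5.6, 6, 3.3 → best response Corn.
Farm 3 against (Canola, Soy): payoffs 4.2, 5, 4.6 → best response Corn.
Farm 3 against (Canola, Wheat): payoffs 0.3, 0.5, 1.1 → best response Soy.
No profile is a mutual best response for all players.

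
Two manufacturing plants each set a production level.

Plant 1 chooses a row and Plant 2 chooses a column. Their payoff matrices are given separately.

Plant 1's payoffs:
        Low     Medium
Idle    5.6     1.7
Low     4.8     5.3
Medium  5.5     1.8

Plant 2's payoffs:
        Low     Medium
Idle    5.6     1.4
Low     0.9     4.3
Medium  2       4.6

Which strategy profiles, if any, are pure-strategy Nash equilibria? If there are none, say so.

For each strategy profile, look for a profitable unilateral deviation.
(Idle, Low): Plant 1 gets 5.6, best alternative 5.5; Plant 2 gets 5.6, best alternative 1.4. No profitable deviation — NE.
(Idle, Medium): Plant 1 can switch to Low (1.7 → 5.3). Not NE.
(Low, Low): Plant 1 can switch to Idle (4.8 → 5.6). Not NE.
(Low, Medium): Plant 1 gets 5.3, best alternative 1.8; Plant 2 gets 4.3, best alternative 0.9. No profitable deviation — NE.
(Medium, Low): Plant 1 can switch to Idle (5.5 → 5.6). Not NE.
(Medium, Medium): Plant 1 can switch to Low (1.8 → 5.3). Not NE.

Pure-strategy Nash equilibria: (Idle, Low), (Low, Medium)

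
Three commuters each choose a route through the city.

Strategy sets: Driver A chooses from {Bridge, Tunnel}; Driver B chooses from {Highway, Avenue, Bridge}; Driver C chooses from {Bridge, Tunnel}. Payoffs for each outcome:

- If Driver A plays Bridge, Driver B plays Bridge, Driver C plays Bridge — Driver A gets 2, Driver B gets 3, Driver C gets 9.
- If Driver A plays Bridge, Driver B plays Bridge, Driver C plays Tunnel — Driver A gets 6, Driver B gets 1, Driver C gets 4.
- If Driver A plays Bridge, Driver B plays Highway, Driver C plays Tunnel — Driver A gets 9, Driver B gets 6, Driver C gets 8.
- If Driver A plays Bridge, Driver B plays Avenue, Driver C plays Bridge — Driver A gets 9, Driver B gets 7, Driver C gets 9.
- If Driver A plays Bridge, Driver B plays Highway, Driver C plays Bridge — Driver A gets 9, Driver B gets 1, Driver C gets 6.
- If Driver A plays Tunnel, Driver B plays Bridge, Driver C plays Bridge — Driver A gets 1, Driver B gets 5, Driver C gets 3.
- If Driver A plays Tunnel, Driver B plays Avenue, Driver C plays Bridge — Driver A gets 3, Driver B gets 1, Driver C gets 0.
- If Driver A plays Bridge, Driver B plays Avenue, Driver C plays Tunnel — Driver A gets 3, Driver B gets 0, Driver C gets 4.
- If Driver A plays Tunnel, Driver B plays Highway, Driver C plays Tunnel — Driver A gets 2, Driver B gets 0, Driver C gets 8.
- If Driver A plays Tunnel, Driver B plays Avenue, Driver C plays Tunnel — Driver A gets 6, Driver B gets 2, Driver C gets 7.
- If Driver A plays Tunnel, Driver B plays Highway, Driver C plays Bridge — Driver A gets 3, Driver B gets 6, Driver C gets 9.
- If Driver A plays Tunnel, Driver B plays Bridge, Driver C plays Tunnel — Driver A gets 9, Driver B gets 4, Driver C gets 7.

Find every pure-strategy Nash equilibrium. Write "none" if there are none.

Pure-strategy Nash equilibria: (Bridge, Highway, Tunnel) and (Bridge, Avenue, Bridge) and (Tunnel, Bridge, Tunnel)

Mark each player's best response to every combination of opponents' strategies; a profile where every player is best-responding is a pure Nash equilibrium.
Driver A against (Highway, Bridge): payoffs 9, 3 → best response Bridge.
Driver A against (Highway, Tunnel): payoffs 9, 2 → best response Bridge.
Driver A against (Avenue, Bridge): payoffs 9, 3 → best response Bridge.
Driver A against (Avenue, Tunnel): payoffs 3, 6 → best response Tunnel.
Driver A against (Bridge, Bridge): payoffs 2, 1 → best response Bridge.
Driver A against (Bridge, Tunnel): payoffs 6, 9 → best response Tunnel.
Driver B against (Bridge, Bridge): payoffs 1, 7, 3 → best response Avenue.
Driver B against (Bridge, Tunnel): payoffs 6, 0, 1 → best response Highway.
Driver B against (Tunnel, Bridge): payoffs 6, 1, 5 → best response Highway.
Driver B against (Tunnel, Tunnel): payoffs 0, 2, 4 → best response Bridge.
Driver C against (Bridge, Highway): payoffs 6, 8 → best response Tunnel.
Driver C against (Bridge, Avenue): payoffs 9, 4 → best response Bridge.
Driver C against (Bridge, Bridge): payoffs 9, 4 → best response Bridge.
Driver C against (Tunnel, Highway): payoffs 9, 8 → best response Bridge.
Driver C against (Tunnel, Avenue): payoffs 0, 7 → best response Tunnel.
Driver C against (Tunnel, Bridge): payoffs 3, 7 → best response Tunnel.
Mutual best responses: (Bridge, Highway, Tunnel); (Bridge, Avenue, Bridge); (Tunnel, Bridge, Tunnel).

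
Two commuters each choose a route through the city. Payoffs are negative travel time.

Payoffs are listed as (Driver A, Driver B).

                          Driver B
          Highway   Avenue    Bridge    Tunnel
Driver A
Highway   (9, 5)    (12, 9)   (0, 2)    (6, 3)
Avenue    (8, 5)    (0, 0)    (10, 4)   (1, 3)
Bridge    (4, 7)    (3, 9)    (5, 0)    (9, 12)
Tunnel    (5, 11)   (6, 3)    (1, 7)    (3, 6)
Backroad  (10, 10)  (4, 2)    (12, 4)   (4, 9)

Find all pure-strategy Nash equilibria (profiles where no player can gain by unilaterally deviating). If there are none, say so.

For each strategy profile, look for a profitable unilateral deviation.
(Highway, Highway): Driver A can switch to Backroad (9 → 10). Not NE.
(Highway, Avenue): Driver A gets 12, best alternative 6; Driver B gets 9, best alternative 5. No profitable deviation — NE.
(Highway, Bridge): Driver A can switch to Avenue (0 → 10). Not NE.
(Highway, Tunnel): Driver A can switch to Bridge (6 → 9). Not NE.
(Avenue, Highway): Driver A can switch to Highway (8 → 9). Not NE.
(Avenue, Avenue): Driver A can switch to Highway (0 → 12). Not NE.
(Avenue, Bridge): Driver A can switch to Backroad (10 → 12). Not NE.
(Avenue, Tunnel): Driver A can switch to Highway (1 → 6). Not NE.
(Bridge, Highway): Driver A can switch to Highway (4 → 9). Not NE.
(Bridge, Tunnel): Driver A gets 9, best alternative 6; Driver B gets 12, best alternative 9. No profitable deviation — NE.
(Backroad, Highway): Driver A gets 10, best alternative 9; Driver B gets 10, best alternative 9. No profitable deviation — NE.
(The remaining 9 profiles each have a profitable deviation by the same check.)

The pure Nash equilibria are (Highway, Avenue); (Bridge, Tunnel); (Backroad, Highway).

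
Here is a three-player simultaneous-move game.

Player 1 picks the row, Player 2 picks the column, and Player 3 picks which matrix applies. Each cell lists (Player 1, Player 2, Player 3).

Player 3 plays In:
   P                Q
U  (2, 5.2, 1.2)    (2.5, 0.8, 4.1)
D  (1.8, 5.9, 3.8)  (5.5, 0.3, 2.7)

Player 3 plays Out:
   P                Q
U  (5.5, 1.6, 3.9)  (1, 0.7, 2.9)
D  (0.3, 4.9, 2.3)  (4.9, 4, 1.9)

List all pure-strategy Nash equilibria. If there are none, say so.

The unique pure-strategy Nash equilibrium is (U, P, Out).

Player 1 against (P, In): payoffs 2, 1.8 → best response U.
Player 1 against (P, Out): payoffs 5.5, 0.3 → best response U.
Player 1 against (Q, In): payoffs 2.5, 5.5 → best response D.
Player 1 against (Q, Out): payoffs 1, 4.9 → best response D.
Player 2 against (U, In): payoffs 5.2, 0.8 → best response P.
Player 2 against (U, Out): payoffs 1.6, 0.7 → best response P.
Player 2 against (D, In): payoffs 5.9, 0.3 → best response P.
Player 2 against (D, Out): payoffs 4.9, 4 → best response P.
Player 3 against (U, P): payoffs 1.2, 3.9 → best response Out.
Player 3 against (U, Q): payoffs 4.1, 2.9 → best response In.
Player 3 against (D, P): payoffs 3.8, 2.3 → best response In.
Player 3 against (D, Q): payoffs 2.7, 1.9 → best response In.
Mutual best responses: (U, P, Out).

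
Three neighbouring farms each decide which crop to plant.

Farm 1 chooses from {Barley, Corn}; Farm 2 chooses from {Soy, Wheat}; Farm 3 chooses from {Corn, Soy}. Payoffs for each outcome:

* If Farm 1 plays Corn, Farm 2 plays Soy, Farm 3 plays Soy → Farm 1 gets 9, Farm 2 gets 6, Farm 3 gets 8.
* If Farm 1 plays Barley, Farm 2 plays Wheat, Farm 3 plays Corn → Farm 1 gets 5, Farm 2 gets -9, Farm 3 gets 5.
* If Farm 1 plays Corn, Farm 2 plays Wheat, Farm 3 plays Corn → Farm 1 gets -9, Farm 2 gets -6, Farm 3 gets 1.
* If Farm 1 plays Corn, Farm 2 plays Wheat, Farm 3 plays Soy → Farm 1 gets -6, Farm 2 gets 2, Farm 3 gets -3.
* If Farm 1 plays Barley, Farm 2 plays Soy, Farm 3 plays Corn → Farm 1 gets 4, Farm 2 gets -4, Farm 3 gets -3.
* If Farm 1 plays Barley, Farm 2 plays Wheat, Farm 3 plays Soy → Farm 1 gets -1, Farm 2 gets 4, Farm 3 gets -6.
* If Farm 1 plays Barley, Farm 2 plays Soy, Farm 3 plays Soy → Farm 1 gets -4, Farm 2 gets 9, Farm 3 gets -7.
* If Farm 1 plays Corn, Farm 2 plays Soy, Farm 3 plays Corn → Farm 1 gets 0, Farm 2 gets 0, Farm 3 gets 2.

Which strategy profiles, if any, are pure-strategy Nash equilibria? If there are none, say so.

(Barley, Soy, Corn), (Corn, Soy, Soy)

Farm 1 against (Soy, Corn): payoffs 4, 0 → best response Barley.
Farm 1 against (Soy, Soy): payoffs -4, 9 → best response Corn.
Farm 1 against (Wheat, Corn): payoffs 5, -9 → best response Barley.
Farm 1 against (Wheat, Soy): payoffs -1, -6 → best response Barley.
Farm 2 against (Barley, Corn): payoffs -4, -9 → best response Soy.
Farm 2 against (Barley, Soy): payoffs 9, 4 → best response Soy.
Farm 2 against (Corn, Corn): payoffs 0, -6 → best response Soy.
Farm 2 against (Corn, Soy): payoffs 6, 2 → best response Soy.
Farm 3 against (Barley, Soy): payoffs -3, -7 → best response Corn.
Farm 3 against (Barley, Wheat): payoffs 5, -6 → best response Corn.
Farm 3 against (Corn, Soy): payoffs 2, 8 → best response Soy.
Farm 3 against (Corn, Wheat): payoffs 1, -3 → best response Corn.
Mutual best responses: (Barley, Soy, Corn); (Corn, Soy, Soy).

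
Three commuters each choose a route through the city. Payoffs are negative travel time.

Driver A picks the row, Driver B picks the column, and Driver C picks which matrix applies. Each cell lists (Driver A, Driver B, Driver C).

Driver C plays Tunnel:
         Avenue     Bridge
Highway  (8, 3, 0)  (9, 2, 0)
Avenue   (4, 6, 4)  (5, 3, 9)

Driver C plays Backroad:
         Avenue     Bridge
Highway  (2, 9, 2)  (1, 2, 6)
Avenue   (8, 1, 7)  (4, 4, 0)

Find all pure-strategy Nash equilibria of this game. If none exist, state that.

(Highway, Avenue, Tunnel): Driver C can switch to Backroad (0 → 2). Not NE.
(Highway, Avenue, Backroad): Driver A can switch to Avenue (2 → 8). Not NE.
(Highway, Bridge, Tunnel): Driver B can switch to Avenue (2 → 3). Not NE.
(Highway, Bridge, Backroad): Driver A can switch to Avenue (1 → 4). Not NE.
(Avenue, Avenue, Tunnel): Driver A can switch to Highway (4 → 8). Not NE.
(Avenue, Avenue, Backroad): Driver B can switch to Bridge (1 → 4). Not NE.
(Avenue, Bridge, Tunnel): Driver A can switch to Highway (5 → 9). Not NE.
(Avenue, Bridge, Backroad): Driver C can switch to Tunnel (0 → 9). Not NE.

This game has no pure Nash equilibrium.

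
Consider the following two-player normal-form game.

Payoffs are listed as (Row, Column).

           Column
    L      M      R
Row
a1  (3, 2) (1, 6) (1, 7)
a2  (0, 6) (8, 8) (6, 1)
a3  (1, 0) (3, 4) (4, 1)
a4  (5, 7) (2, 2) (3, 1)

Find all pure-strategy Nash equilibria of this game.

The pure Nash equilibria are (a2, M), (a4, L).

(a1, L): Row can switch to a4 (3 → 5). Not NE.
(a1, M): Row can switch to a2 (1 → 8). Not NE.
(a1, R): Row can switch to a2 (1 → 6). Not NE.
(a2, L): Row can switch to a1 (0 → 3). Not NE.
(a2, M): Row gets 8, best alternative 3; Column gets 8, best alternative 6. No profitable deviation — NE.
(a2, R): Column can switch to L (1 → 6). Not NE.
(a3, L): Row can switch to a1 (1 → 3). Not NE.
(a3, M): Row can switch to a2 (3 → 8). Not NE.
(a3, R): Row can switch to a2 (4 → 6). Not NE.
(a4, L): Row gets 5, best alternative 3; Column gets 7, best alternative 2. No profitable deviation — NE.
(The remaining 2 profiles each have a profitable deviation by the same check.)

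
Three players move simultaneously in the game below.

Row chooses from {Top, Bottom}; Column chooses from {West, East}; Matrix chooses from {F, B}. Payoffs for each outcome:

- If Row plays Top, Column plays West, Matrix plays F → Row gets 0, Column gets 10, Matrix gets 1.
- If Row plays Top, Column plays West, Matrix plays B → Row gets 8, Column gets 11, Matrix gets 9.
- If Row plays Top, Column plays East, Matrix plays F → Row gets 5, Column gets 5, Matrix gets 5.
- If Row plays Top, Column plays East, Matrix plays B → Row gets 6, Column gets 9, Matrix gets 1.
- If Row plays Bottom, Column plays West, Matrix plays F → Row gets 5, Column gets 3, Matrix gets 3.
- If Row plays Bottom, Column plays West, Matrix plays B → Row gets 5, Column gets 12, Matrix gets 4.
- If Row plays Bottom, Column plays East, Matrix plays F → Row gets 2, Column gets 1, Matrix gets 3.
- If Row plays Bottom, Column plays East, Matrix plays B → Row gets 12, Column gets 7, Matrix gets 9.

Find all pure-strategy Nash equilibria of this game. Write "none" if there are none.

The unique pure-strategy Nash equilibrium is (Top, West, B).

Row against (West, F): payoffs 0, 5 → best response Bottom.
Row against (West, B): payoffs 8, 5 → best response Top.
Row against (East, F): payoffs 5, 2 → best response Top.
Row against (East, B): payoffs 6, 12 → best response Bottom.
Column against (Top, F): payoffs 10, 5 → best response West.
Column against (Top, B): payoffs 11, 9 → best response West.
Column against (Bottom, F): payoffs 3, 1 → best response West.
Column against (Bottom, B): payoffs 12, 7 → best response West.
Matrix against (Top, West): payoffs 1, 9 → best response B.
Matrix against (Top, East): payoffs 5, 1 → best response F.
Matrix against (Bottom, West): payoffs 3, 4 → best response B.
Matrix against (Bottom, East): payoffs 3, 9 → best response B.
Mutual best responses: (Top, West, B).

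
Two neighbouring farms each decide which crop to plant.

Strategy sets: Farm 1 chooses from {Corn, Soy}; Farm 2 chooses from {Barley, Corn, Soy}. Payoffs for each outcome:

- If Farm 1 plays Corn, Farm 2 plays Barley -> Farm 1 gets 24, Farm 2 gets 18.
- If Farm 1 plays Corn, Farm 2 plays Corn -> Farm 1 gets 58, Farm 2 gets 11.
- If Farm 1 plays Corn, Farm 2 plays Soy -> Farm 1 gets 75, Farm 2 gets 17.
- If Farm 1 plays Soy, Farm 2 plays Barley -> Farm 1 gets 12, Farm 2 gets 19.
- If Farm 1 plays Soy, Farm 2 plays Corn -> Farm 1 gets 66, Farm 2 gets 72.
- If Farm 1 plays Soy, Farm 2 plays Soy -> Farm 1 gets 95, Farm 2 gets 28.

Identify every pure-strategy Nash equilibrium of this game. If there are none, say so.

Check each profile: it is a Nash equilibrium iff no player can strictly gain by switching unilaterally.
(Corn, Barley): Farm 1 gets 24, best alternative 12; Farm 2 gets 18, best alternative 17. No profitable deviation — NE.
(Corn, Corn): Farm 1 can switch to Soy (58 → 66). Not NE.
(Corn, Soy): Farm 1 can switch to Soy (75 → 95). Not NE.
(Soy, Barley): Farm 1 can switch to Corn (12 → 24). Not NE.
(Soy, Corn): Farm 1 gets 66, best alternative 58; Farm 2 gets 72, best alternative 28. No profitable deviation — NE.
(Soy, Soy): Farm 2 can switch to Corn (28 → 72). Not NE.

(Corn, Barley), (Soy, Corn)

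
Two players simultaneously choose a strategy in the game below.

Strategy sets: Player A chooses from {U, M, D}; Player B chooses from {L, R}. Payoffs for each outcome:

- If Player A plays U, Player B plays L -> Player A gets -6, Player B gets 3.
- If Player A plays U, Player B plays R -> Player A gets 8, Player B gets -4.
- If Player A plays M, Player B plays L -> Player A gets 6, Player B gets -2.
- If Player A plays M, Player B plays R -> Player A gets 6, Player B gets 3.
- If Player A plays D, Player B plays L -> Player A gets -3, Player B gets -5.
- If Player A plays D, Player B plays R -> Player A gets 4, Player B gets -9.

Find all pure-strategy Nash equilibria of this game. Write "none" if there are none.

(U, L): Player A can switch to M (-6 → 6). Not NE.
(U, R): Player B can switch to L (-4 → 3). Not NE.
(M, L): Player B can switch to R (-2 → 3). Not NE.
(M, R): Player A can switch to U (6 → 8). Not NE.
(D, L): Player A can switch to M (-3 → 6). Not NE.
(D, R): Player A can switch to U (4 → 8). Not NE.

No pure-strategy Nash equilibrium.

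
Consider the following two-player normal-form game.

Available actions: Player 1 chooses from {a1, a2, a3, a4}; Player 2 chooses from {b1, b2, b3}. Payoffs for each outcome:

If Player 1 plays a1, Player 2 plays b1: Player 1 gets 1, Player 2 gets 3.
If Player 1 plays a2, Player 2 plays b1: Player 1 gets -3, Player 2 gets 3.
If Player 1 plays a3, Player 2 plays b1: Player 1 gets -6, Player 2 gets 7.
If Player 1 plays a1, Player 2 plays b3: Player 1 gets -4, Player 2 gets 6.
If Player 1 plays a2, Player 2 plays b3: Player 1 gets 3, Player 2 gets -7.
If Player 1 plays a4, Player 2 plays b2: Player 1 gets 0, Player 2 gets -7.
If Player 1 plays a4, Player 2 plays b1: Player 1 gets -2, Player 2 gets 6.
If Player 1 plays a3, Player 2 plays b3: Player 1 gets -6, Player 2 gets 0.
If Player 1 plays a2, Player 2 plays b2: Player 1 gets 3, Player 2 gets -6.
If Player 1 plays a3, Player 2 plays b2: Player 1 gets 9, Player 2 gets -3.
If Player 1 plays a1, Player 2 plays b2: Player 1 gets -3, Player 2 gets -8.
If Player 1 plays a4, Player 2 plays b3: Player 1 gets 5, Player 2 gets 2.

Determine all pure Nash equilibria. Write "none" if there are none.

There is no pure-strategy Nash equilibrium.

Player 1 against b1: payoffs 1, -3, -6, -2 → best response a1.
Player 1 against b2: payoffs -3, 3, 9, 0 → best response a3.
Player 1 against b3: payoffs -4, 3, -6, 5 → best response a4.
Player 2 against a1: payoffs 3, -8, 6 → best response b3.
Player 2 against a2: payoffs 3, -6, -7 → best response b1.
Player 2 against a3: payoffs 7, -3, 0 → best response b1.
Player 2 against a4: payoffs 6, -7, 2 → best response b1.
No profile is a mutual best response for all players.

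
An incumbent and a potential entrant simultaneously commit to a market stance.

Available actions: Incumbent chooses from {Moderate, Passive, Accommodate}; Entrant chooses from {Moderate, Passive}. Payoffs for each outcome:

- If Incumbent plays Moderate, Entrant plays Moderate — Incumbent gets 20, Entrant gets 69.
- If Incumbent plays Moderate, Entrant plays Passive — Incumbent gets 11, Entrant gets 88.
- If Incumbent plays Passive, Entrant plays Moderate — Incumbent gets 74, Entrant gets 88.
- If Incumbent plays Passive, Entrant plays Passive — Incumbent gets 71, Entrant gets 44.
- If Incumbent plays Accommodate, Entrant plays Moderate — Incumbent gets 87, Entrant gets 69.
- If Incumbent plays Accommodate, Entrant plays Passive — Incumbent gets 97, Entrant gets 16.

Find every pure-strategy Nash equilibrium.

The unique pure-strategy Nash equilibrium is (Accommodate, Moderate).

Mark each player's best response to every combination of opponents' strategies; a profile where every player is best-responding is a pure Nash equilibrium.
Incumbent against Moderate: payoffs 20, 74, 87 → best response Accommodate.
Incumbent against Passive: payoffs 11, 71, 97 → best response Accommodate.
Entrant against Moderate: payoffs 69, 88 → best response Passive.
Entrant against Passive: payoffs 88, 44 → best response Moderate.
Entrant against Accommodate: payoffs 69, 16 → best response Moderate.
Mutual best responses: (Accommodate, Moderate).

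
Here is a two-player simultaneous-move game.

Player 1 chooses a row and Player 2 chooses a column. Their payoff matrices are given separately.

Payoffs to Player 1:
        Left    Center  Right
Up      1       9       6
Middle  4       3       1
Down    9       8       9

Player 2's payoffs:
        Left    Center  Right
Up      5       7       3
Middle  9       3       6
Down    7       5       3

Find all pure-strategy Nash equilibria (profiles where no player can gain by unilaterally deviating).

(Up, Left): Player 1 can switch to Middle (1 → 4). Not NE.
(Up, Center): Player 1 gets 9, best alternative 8; Player 2 gets 7, best alternative 5. No profitable deviation — NE.
(Up, Right): Player 1 can switch to Down (6 → 9). Not NE.
(Middle, Left): Player 1 can switch to Down (4 → 9). Not NE.
(Middle, Center): Player 1 can switch to Up (3 → 9). Not NE.
(Middle, Right): Player 1 can switch to Up (1 → 6). Not NE.
(Down, Left): Player 1 gets 9, best alternative 4; Player 2 gets 7, best alternative 5. No profitable deviation — NE.
(Down, Center): Player 1 can switch to Up (8 → 9). Not NE.
(Down, Right): Player 2 can switch to Left (3 → 7). Not NE.

(Up, Center); (Down, Left)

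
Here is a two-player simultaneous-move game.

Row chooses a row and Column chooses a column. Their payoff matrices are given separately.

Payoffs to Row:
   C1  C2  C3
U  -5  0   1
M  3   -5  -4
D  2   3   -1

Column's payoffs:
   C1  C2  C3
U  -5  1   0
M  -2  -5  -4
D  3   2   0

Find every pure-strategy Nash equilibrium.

(M, C1)

(U, C1): Row can switch to M (-5 → 3). Not NE.
(U, C2): Row can switch to D (0 → 3). Not NE.
(U, C3): Column can switch to C2 (0 → 1). Not NE.
(M, C1): Row gets 3, best alternative 2; Column gets -2, best alternative -4. No profitable deviation — NE.
(M, C2): Row can switch to U (-5 → 0). Not NE.
(M, C3): Row can switch to U (-4 → 1). Not NE.
(D, C1): Row can switch to M (2 → 3). Not NE.
(The remaining 2 profiles each have a profitable deviation by the same check.)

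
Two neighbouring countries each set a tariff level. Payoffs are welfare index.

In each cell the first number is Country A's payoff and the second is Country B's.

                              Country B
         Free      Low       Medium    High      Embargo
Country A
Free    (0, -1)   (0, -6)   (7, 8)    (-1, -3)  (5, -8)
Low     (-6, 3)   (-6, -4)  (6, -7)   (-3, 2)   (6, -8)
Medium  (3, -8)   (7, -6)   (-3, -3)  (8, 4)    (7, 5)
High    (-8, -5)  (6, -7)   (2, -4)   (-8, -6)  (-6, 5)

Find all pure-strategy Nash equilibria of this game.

(Free, Free): Country A can switch to Medium (0 → 3). Not NE.
(Free, Low): Country A can switch to Medium (0 → 7). Not NE.
(Free, Medium): Country A gets 7, best alternative 6; Country B gets 8, best alternative -1. No profitable deviation — NE.
(Free, High): Country A can switch to Medium (-1 → 8). Not NE.
(Free, Embargo): Country A can switch to Low (5 → 6). Not NE.
(Low, Free): Country A can switch to Free (-6 → 0). Not NE.
(Low, Low): Country A can switch to Free (-6 → 0). Not NE.
(Low, Medium): Country A can switch to Free (6 → 7). Not NE.
(Low, High): Country A can switch to Free (-3 → -1). Not NE.
(Low, Embargo): Country A can switch to Medium (6 → 7). Not NE.
(Medium, Free): Country B can switch to Low (-8 → -6). Not NE.
(Medium, Embargo): Country A gets 7, best alternative 6; Country B gets 5, best alternative 4. No profitable deviation — NE.
(The remaining 8 profiles each have a profitable deviation by the same check.)

Pure-strategy Nash equilibria: (Free, Medium) and (Medium, Embargo)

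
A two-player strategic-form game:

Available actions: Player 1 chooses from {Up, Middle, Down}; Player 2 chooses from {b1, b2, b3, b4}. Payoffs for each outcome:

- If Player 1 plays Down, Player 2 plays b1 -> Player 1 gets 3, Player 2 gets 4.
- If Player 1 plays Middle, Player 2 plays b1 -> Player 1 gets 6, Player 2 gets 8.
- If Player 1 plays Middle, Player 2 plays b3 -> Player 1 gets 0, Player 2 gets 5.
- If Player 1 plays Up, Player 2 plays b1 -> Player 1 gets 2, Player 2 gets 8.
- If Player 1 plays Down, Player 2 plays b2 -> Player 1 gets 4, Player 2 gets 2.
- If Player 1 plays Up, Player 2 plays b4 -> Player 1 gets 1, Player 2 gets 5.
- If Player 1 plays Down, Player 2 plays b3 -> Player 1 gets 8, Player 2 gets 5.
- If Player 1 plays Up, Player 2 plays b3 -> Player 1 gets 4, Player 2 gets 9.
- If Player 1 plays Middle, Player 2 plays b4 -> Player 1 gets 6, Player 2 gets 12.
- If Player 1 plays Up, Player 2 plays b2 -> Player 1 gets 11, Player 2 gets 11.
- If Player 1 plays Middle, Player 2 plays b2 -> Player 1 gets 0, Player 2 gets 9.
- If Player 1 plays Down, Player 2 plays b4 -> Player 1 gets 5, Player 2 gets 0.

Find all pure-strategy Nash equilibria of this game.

(Up, b1): Player 1 can switch to Middle (2 → 6). Not NE.
(Up, b2): Player 1 gets 11, best alternative 4; Player 2 gets 11, best alternative 9. No profitable deviation — NE.
(Up, b3): Player 1 can switch to Down (4 → 8). Not NE.
(Up, b4): Player 1 can switch to Middle (1 → 6). Not NE.
(Middle, b1): Player 2 can switch to b2 (8 → 9). Not NE.
(Middle, b2): Player 1 can switch to Up (0 → 11). Not NE.
(Middle, b3): Player 1 can switch to Up (0 → 4). Not NE.
(Middle, b4): Player 1 gets 6, best alternative 5; Player 2 gets 12, best alternative 9. No profitable deviation — NE.
(Down, b1): Player 1 can switch to Middle (3 → 6). Not NE.
(Down, b2): Player 1 can switch to Up (4 → 11). Not NE.
(Down, b3): Player 1 gets 8, best alternative 4; Player 2 gets 5, best alternative 4. No profitable deviation — NE.
(The remaining 1 profile has a profitable deviation by the same check.)

Pure-strategy Nash equilibria: (Up, b2), (Middle, b4), (Down, b3)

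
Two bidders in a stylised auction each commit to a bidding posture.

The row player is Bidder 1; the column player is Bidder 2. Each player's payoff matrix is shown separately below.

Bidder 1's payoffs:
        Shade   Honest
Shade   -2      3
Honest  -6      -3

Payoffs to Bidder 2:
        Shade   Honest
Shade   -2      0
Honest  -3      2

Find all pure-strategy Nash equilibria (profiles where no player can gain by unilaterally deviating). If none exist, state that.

(Shade, Shade): Bidder 2 can switch to Honest (-2 → 0). Not NE.
(Shade, Honest): Bidder 1 gets 3, best alternative -3; Bidder 2 gets 0, best alternative -2. No profitable deviation — NE.
(Honest, Shade): Bidder 1 can switch to Shade (-6 → -2). Not NE.
(Honest, Honest): Bidder 1 can switch to Shade (-3 → 3). Not NE.

Pure NE: (Shade, Honest)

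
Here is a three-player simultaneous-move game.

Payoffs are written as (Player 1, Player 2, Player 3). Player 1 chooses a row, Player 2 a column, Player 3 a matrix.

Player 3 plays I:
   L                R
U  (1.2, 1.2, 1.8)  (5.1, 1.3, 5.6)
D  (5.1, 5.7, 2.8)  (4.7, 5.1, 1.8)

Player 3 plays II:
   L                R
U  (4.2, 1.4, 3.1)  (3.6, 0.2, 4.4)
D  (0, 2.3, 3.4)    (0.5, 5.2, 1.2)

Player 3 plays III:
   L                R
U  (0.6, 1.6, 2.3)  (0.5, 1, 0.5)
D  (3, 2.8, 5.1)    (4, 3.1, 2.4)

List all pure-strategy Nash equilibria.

The pure Nash equilibria are (U, L, II), (U, R, I), (D, R, III).

Player 1 against (L, I): payoffs 1.2, 5.1 → best response D.
Player 1 against (L, II): payoffs 4.2, 0 → best response U.
Player 1 against (L, III): payoffs 0.6, 3 → best response D.
Player 1 against (R, I): payoffs 5.1, 4.7 → best response U.
Player 1 against (R, II): payoffs 3.6, 0.5 → best response U.
Player 1 against (R, III): payoffs 0.5, 4 → best response D.
Player 2 against (U, I): payoffs 1.2, 1.3 → best response R.
Player 2 against (U, II): payoffs 1.4, 0.2 → best response L.
Player 2 against (U, III): payoffs 1.6, 1 → best response L.
Player 2 against (D, I): payoffs 5.7, 5.1 → best response L.
Player 2 against (D, II): payoffs 2.3, 5.2 → best response R.
Player 2 against (D, III): payoffs 2.8, 3.1 → best response R.
Player 3 against (U, L): payoffs 1.8, 3.1, 2.3 → best response II.
Player 3 against (U, R): payoffs 5.6, 4.4, 0.5 → best response I.
Player 3 against (D, L): payoffs 2.8, 3.4, 5.1 → best response III.
Player 3 against (D, R): payoffs 1.8, 1.2, 2.4 → best response III.
Mutual best responses: (U, L, II); (U, R, I); (D, R, III).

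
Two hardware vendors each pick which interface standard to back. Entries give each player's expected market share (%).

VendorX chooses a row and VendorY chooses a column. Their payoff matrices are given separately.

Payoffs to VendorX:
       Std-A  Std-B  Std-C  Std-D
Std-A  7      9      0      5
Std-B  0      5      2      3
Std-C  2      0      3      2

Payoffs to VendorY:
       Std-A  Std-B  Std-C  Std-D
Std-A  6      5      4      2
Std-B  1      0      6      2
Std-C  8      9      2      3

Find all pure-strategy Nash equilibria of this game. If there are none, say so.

The unique pure-strategy Nash equilibrium is (Std-A, Std-A).

VendorX against Std-A: payoffs 7, 0, 2 → best response Std-A.
VendorX against Std-B: payoffs 9, 5, 0 → best response Std-A.
VendorX against Std-C: payoffs 0, 2, 3 → best response Std-C.
VendorX against Std-D: payoffs 5, 3, 2 → best response Std-A.
VendorY against Std-A: payoffs 6, 5, 4, 2 → best response Std-A.
VendorY against Std-B: payoffs 1, 0, 6, 2 → best response Std-C.
VendorY against Std-C: payoffs 8, 9, 2, 3 → best response Std-B.
Mutual best responses: (Std-A, Std-A).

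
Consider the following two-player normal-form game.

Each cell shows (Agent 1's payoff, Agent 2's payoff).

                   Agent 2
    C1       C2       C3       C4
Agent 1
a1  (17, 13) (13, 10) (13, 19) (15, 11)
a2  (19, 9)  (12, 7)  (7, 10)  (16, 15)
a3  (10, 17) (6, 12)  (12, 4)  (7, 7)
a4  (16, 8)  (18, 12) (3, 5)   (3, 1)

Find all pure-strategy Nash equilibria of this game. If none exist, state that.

Agent 1 against C1: payoffs 17, 19, 10, 16 → best response a2.
Agent 1 against C2: payoffs 13, 12, 6, 18 → best response a4.
Agent 1 against C3: payoffs 13, 7, 12, 3 → best response a1.
Agent 1 against C4: payoffs 15, 16, 7, 3 → best response a2.
Agent 2 against a1: payoffs 13, 10, 19, 11 → best response C3.
Agent 2 against a2: payoffs 9, 7, 10, 15 → best response C4.
Agent 2 against a3: payoffs 17, 12, 4, 7 → best response C1.
Agent 2 against a4: payoffs 8, 12, 5, 1 → best response C2.
Mutual best responses: (a1, C3); (a2, C4); (a4, C2).

The pure Nash equilibria are (a1, C3), (a2, C4), (a4, C2).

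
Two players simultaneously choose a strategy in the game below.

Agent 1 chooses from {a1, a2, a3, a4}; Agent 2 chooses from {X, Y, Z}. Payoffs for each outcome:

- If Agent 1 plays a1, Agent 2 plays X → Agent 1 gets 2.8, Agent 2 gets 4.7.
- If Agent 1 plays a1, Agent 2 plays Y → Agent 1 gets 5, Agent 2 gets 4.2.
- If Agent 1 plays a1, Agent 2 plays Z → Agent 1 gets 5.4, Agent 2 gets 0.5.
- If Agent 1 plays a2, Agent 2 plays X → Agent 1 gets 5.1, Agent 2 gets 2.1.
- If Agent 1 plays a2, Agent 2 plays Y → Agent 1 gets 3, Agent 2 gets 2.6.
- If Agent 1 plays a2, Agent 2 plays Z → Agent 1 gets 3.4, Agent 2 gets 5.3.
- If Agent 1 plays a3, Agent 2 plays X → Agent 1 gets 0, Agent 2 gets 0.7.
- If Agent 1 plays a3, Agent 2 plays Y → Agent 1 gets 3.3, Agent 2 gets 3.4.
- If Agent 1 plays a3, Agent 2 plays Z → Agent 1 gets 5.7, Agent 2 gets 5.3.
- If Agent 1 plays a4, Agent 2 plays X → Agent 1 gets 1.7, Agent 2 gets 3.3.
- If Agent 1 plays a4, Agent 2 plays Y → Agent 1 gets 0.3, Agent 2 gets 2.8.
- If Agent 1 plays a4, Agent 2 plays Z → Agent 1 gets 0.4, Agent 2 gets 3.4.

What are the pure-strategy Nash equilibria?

Pure NE: (a3, Z)

For each strategy profile, look for a profitable unilateral deviation.
(a1, X): Agent 1 can switch to a2 (2.8 → 5.1). Not NE.
(a1, Y): Agent 2 can switch to X (4.2 → 4.7). Not NE.
(a1, Z): Agent 1 can switch to a3 (5.4 → 5.7). Not NE.
(a2, X): Agent 2 can switch to Y (2.1 → 2.6). Not NE.
(a2, Y): Agent 1 can switch to a1 (3 → 5). Not NE.
(a2, Z): Agent 1 can switch to a1 (3.4 → 5.4). Not NE.
(a3, Z): Agent 1 gets 5.7, best alternative 5.4; Agent 2 gets 5.3, best alternative 3.4. No profitable deviation — NE.
(The remaining 5 profiles each have a profitable deviation by the same check.)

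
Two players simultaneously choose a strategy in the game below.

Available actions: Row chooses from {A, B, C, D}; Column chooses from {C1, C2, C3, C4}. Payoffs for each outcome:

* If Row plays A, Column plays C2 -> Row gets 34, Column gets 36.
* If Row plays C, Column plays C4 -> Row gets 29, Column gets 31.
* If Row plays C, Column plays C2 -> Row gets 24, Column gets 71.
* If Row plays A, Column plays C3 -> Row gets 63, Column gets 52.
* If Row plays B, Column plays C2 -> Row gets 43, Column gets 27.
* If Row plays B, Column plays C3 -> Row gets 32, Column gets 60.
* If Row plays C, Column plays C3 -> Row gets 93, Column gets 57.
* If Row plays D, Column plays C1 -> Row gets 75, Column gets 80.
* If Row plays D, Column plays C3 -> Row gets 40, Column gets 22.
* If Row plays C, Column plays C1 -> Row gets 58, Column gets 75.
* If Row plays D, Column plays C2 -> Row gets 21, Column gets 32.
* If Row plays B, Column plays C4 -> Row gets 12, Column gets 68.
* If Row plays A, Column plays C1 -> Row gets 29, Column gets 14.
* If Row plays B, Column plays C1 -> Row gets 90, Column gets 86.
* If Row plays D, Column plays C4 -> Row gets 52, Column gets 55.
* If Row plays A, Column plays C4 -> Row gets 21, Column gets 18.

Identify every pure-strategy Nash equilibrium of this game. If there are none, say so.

Row against C1: payoffs 29, 90, 58, 75 → best response B.
Row against C2: payoffs 34, 43, 24, 21 → best response B.
Row against C3: payoffs 63, 32, 93, 40 → best response C.
Row against C4: payoffs 21, 12, 29, 52 → best response D.
Column against A: payoffs 14, 36, 52, 18 → best response C3.
Column against B: payoffs 86, 27, 60, 68 → best response C1.
Column against C: payoffs 75, 71, 57, 31 → best response C1.
Column against D: payoffs 80, 32, 22, 55 → best response C1.
Mutual best responses: (B, C1).

(B, C1)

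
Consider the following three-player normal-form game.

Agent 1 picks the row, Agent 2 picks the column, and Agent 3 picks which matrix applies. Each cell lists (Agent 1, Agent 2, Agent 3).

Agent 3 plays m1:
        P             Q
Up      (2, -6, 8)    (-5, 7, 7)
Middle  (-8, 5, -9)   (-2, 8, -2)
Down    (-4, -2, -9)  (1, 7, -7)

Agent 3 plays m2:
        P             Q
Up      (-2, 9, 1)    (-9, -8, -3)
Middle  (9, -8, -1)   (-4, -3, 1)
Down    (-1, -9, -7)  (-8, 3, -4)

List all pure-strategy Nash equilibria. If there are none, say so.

The unique pure-strategy Nash equilibrium is (Middle, Q, m2).

Mark each player's best response to every combination of opponents' strategies; a profile where every player is best-responding is a pure Nash equilibrium.
Agent 1 against (P, m1): payoffs 2, -8, -4 → best response Up.
Agent 1 against (P, m2): payoffs -2, 9, -1 → best response Middle.
Agent 1 against (Q, m1): payoffs -5, -2, 1 → best response Down.
Agent 1 against (Q, m2): payoffs -9, -4, -8 → best response Middle.
Agent 2 against (Up, m1): payoffs -6, 7 → best response Q.
Agent 2 against (Up, m2): payoffs 9, -8 → best response P.
Agent 2 against (Middle, m1): payoffs 5, 8 → best response Q.
Agent 2 against (Middle, m2): payoffs -8, -3 → best response Q.
Agent 2 against (Down, m1): payoffs -2, 7 → best response Q.
Agent 2 against (Down, m2): payoffs -9, 3 → best response Q.
Agent 3 against (Up, P): payoffs 8, 1 → best response m1.
Agent 3 against (Up, Q): payoffs 7, -3 → best response m1.
Agent 3 against (Middle, P): payoffs -9, -1 → best response m2.
Agent 3 against (Middle, Q): payoffs -2, 1 → best response m2.
Agent 3 against (Down, P): payoffs -9, -7 → best response m2.
Agent 3 against (Down, Q): payoffs -7, -4 → best response m2.
Mutual best responses: (Middle, Q, m2).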